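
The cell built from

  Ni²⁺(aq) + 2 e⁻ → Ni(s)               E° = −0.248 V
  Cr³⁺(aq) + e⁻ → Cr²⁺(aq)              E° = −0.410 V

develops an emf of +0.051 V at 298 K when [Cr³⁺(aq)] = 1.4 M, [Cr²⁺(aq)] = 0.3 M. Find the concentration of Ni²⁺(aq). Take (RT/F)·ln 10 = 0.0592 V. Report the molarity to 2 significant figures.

The Ni²⁺/Ni couple has the larger reduction potential, so it is the cathode: E°cell = −0.248 − (−0.410) = +0.162 V and n = 2.
Since E = E° − (0.0592/n)·log Q, log Q = n(E° − E)/0.0592 = 3.750.
Balancing electrons gives Ni²⁺(aq) + 2 Cr²⁺(aq) → Ni(s) + 2 Cr³⁺(aq); thus Q = [Cr³⁺(aq)]^2 / ([Ni²⁺(aq)]·[Cr²⁺(aq)]^2).
Solving for the unknown gives log [Ni²⁺(aq)] = −2.412, so [Ni²⁺(aq)] ≈ 0.0039 M.

0.0039 M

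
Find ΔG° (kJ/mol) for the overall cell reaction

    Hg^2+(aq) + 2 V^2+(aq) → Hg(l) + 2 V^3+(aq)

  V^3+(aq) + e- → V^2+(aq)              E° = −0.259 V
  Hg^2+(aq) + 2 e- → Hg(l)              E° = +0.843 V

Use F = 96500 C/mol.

In the reaction as written Hg^2+(aq) is reduced, so the Hg²⁺/Hg couple is the cathode and V³⁺/V²⁺ is the anode.
E°cell = +0.843 − (−0.259) = +1.102 V; balancing electrons gives n = 2.
ΔG° = −nFE°cell = −(2)(96500)(+1.102) J/mol = −213 kJ/mol.

−213 kJ/mol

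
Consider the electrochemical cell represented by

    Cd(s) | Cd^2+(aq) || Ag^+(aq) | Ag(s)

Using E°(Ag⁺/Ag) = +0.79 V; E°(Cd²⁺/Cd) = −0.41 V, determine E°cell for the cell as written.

By convention the left-hand electrode in cell notation is the anode (oxidation) and the right-hand electrode is the cathode (reduction).
E°cell = E°(right) − E°(left) = +0.79 − (−0.41) = +1.20 V.

+1.20 V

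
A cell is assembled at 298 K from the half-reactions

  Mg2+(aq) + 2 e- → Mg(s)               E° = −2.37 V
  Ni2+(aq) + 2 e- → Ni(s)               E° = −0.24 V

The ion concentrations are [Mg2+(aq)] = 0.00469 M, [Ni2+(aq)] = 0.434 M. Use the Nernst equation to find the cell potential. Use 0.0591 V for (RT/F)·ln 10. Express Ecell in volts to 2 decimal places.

The Ni²⁺/Ni couple has the more positive E°, so it is the cathode; Mg²⁺/Mg is the anode.
The standard potential is −0.24 − (−2.37) = +2.13 V and the balanced reaction transfers n = 2 electrons.
For the overall reaction Ni2+(aq) + Mg(s) → Ni(s) + Mg2+(aq), Q = [Mg2+(aq)] / [Ni2+(aq)] = 0.0108, giving log Q = −1.966.
Applying E = E° − (RT ln10/nF)·log Q gives +2.13 − (0.0591/2)(−1.966) = +2.19 V.

+2.19 V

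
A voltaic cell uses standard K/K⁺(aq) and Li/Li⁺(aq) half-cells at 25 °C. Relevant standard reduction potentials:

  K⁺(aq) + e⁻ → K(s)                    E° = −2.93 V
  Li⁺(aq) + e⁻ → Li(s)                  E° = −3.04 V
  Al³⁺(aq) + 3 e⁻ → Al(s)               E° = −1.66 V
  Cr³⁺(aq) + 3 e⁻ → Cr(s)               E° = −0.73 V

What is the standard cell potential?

Of the two couples in this cell, the one with the more positive reduction potential is reduced at the cathode: here that is K⁺/K (−2.93 V); Li⁺/Li (−3.04 V) is the anode.
E°cell = E°(cathode) − E°(anode) = −2.93 − (−3.04) = +0.11 V.

+0.11 V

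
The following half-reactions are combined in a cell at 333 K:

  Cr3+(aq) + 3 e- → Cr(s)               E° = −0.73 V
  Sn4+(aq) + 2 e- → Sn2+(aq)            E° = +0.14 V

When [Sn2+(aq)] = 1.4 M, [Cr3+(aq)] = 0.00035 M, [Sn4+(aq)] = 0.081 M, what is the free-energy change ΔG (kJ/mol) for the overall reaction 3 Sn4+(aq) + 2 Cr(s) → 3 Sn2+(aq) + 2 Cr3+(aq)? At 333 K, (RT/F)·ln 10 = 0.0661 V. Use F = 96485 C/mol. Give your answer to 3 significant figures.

With Sn⁴⁺/Sn²⁺ reduced at the cathode, E°cell = +0.14 − (−0.73) = +0.87 V and n = 6.
Here Q = ([Sn2+(aq)]^3·[Cr3+(aq)]^2) / [Sn4+(aq)]^3 = 0.000633 (log Q = −3.199), giving E = +0.87 − (0.0661/6)·(−3.199) = +0.9052 V.
Finally ΔG = −nFE = −(6)(96485 C/mol)(+0.9052 V) = −524 kJ/mol.

−524 kJ/mol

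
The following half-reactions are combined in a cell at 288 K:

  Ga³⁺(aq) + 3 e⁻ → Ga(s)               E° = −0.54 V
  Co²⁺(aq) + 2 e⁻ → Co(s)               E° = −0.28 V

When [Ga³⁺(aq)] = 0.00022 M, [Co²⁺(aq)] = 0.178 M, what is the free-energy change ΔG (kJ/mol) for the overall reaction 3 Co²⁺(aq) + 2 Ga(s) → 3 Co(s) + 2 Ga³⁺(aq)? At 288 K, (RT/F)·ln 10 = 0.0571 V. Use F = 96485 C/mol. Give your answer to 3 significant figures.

The standard cell potential is −0.28 − (−0.54) = +0.26 V, with n = 6 electrons in the balanced equation.
Q = [Ga³⁺(aq)]^2 / [Co²⁺(aq)]^3 = 8.58×10^−6, so log Q = −5.066 and E = +0.26 − (0.0571/6)(−5.066) = +0.3082 V.
ΔG = −nFE = −(6)(96485)(+0.3082) J/mol = −178 kJ/mol.

−178 kJ/mol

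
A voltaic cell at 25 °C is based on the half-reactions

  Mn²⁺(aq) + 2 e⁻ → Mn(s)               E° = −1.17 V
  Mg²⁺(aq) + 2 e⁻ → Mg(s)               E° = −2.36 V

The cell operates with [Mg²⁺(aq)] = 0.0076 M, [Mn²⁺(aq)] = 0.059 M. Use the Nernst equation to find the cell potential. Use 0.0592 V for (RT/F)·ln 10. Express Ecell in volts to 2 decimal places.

The Mn²⁺/Mn couple has the more positive E°, so it is the cathode; Mg²⁺/Mg is the anode.
The standard potential is −1.17 − (−2.36) = +1.19 V and the balanced reaction transfers n = 2 electrons.
For the overall reaction Mn²⁺(aq) + Mg(s) → Mn(s) + Mg²⁺(aq), Q = [Mg²⁺(aq)] / [Mn²⁺(aq)] = 0.129, giving log Q = −0.890.
Applying E = E° − (RT ln10/nF)·log Q gives +1.19 − (0.0592/2)(−0.890) = +1.22 V.

+1.22 V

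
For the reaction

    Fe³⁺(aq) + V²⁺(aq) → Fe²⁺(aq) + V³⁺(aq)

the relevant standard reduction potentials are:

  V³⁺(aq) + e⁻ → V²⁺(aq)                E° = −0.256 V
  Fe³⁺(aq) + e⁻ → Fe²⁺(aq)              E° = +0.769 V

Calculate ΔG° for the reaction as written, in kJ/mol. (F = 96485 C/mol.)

In the reaction as written Fe³⁺(aq) is reduced, so the Fe³⁺/Fe²⁺ couple is the cathode and V³⁺/V²⁺ is the anode.
E°cell = +0.769 − (−0.256) = +1.025 V; balancing electrons gives n = 1.
ΔG° = −nFE°cell = −(1)(96485)(+1.025) J/mol = −98.9 kJ/mol.

−98.9 kJ/mol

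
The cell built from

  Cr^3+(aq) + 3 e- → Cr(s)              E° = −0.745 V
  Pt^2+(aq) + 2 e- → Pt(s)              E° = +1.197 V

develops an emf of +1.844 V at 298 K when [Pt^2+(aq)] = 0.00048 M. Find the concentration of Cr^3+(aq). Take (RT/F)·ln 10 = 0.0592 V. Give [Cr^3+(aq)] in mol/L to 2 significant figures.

0.97 M

The Pt²⁺/Pt couple has the larger reduction potential, so it is the cathode: E°cell = +1.197 − (−0.745) = +1.942 V and n = 6.
From the Nernst equation, log Q = n(E° − E)/0.0592 = 6·(+1.942 − (+1.844))/0.0592 = 9.932.
Balancing electrons gives 3 Pt^2+(aq) + 2 Cr(s) → 3 Pt(s) + 2 Cr^3+(aq); thus Q = [Cr^3+(aq)]^2 / [Pt^2+(aq)]^3.
Substituting the known concentrations and solving, log [Cr^3+(aq)] = −0.012 and [Cr^3+(aq)] = 0.97 M.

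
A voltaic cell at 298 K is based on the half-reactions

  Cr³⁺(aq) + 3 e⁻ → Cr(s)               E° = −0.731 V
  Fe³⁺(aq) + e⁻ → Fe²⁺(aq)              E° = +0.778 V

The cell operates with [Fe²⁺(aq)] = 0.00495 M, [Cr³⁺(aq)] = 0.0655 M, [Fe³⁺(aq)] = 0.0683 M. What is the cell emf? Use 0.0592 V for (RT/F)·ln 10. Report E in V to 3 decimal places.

+1.600 V

The Fe³⁺/Fe²⁺ couple has the more positive E°, so it is the cathode; Cr³⁺/Cr is the anode.
E°cell = +0.778 − (−0.731) = +1.509 V, with n = 3 electrons transferred.
Balancing gives 3 Fe³⁺(aq) + Cr(s) → 3 Fe²⁺(aq) + Cr³⁺(aq); hence Q = ([Fe²⁺(aq)]^3·[Cr³⁺(aq)]) / [Fe³⁺(aq)]^3 = 2.49×10^−5 (log Q = −4.603).
By the Nernst equation, E = +1.509 − (0.0592/3)·(−4.603) = +1.600 V.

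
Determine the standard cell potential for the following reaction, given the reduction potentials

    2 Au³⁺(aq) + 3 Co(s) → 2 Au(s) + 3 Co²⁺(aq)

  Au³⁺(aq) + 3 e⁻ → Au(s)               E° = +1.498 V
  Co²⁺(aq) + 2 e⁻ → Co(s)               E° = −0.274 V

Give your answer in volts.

+1.772 V

In the reaction as written, Au³⁺(aq) is reduced (cathode) and Co²⁺(aq) is produced by oxidation at the anode.
E°cell = E°(cathode) − E°(anode) = +1.498 − (−0.274) = +1.772 V.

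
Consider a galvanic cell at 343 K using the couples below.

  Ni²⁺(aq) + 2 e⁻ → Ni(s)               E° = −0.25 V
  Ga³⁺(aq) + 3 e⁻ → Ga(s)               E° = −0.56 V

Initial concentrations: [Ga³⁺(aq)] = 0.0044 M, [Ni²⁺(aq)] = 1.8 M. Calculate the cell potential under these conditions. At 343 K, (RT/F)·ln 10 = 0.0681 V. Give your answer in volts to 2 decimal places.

+0.37 V

The Ni²⁺/Ni couple has the more positive E°, so it is the cathode; Ga³⁺/Ga is the anode.
E°cell = E°cat − E°an = −0.25 − (−0.56) = +0.31 V; n = 6.
Balancing gives 3 Ni²⁺(aq) + 2 Ga(s) → 3 Ni(s) + 2 Ga³⁺(aq); hence Q = [Ga³⁺(aq)]^2 / [Ni²⁺(aq)]^3 = 3.32×10^−6 (log Q = −5.479).
E = E° − (0.0681/n)·log Q = +0.31 − (0.0681/6)(−5.479) = +0.37 V.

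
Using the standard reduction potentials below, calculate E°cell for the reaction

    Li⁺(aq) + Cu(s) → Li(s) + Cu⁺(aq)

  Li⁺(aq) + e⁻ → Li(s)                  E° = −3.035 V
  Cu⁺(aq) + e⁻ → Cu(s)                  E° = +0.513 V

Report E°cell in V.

−3.548 V

In the reaction as written, Li⁺(aq) is reduced (cathode) and Cu⁺(aq) is produced by oxidation at the anode.
E°cell = E°(cathode) − E°(anode) = −3.035 − (+0.513) = −3.548 V.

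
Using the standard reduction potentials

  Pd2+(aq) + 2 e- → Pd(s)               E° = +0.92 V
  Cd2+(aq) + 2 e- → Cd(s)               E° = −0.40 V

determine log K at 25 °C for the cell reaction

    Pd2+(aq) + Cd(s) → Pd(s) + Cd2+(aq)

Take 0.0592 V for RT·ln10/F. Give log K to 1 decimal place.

The Pd²⁺/Pd couple is reduced (cathode); E°cell = +0.92 − (−0.40) = +1.32 V with n = 2.
At equilibrium E = 0, so log K = nE°cell / 0.0592 = (2)(+1.32) / 0.0592 = 44.6.

log K = 44.6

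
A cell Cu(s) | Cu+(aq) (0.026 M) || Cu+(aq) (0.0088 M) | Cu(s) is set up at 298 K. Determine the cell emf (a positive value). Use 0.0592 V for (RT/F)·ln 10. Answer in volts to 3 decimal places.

For a concentration cell E°cell = 0, since both electrodes use the same couple.
The compartment with the higher Cu+(aq) concentration (0.026 M) acts as the cathode; ions are reduced there and produced at the dilute (0.0088 M) anode.
With n = 1, Ecell = −(0.0592/1)·log([dilute]/[conc]) = −(0.0592/1)·log(0.0088/0.026) = +0.028 V.

0.028 V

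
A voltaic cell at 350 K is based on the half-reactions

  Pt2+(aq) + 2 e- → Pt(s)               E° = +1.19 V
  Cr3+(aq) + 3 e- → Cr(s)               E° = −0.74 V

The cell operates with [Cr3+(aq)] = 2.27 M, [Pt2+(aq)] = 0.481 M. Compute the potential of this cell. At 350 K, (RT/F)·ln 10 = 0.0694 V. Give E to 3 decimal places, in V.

Since E°(Pt²⁺/Pt) > E°(Cr³⁺/Cr), Pt²⁺/Pt serves as the cathode.
E°cell = +1.19 − (−0.74) = +1.93 V, with n = 6 electrons transferred.
For the overall reaction 3 Pt2+(aq) + 2 Cr(s) → 3 Pt(s) + 2 Cr3+(aq), Q = [Cr3+(aq)]^2 / [Pt2+(aq)]^3 = 46.3, giving log Q = 1.666.
By the Nernst equation, E = +1.93 − (0.0694/6)·(1.666) = +1.911 V.

+1.911 V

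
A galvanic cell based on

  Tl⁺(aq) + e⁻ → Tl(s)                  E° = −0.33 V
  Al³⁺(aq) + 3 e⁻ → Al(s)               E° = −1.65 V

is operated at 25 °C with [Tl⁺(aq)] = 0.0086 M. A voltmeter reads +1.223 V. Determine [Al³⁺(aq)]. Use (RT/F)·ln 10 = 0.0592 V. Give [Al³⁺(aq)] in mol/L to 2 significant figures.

The Tl⁺/Tl couple has the larger reduction potential, so it is the cathode: E°cell = −0.33 − (−1.65) = +1.32 V and n = 3.
From the Nernst equation, log Q = n(E° − E)/0.0592 = 3·(+1.32 − (+1.223))/0.0592 = 4.916.
The balanced reaction is 3 Tl⁺(aq) + Al(s) → 3 Tl(s) + Al³⁺(aq), so Q = [Al³⁺(aq)] / [Tl⁺(aq)]^3.
Substituting the known concentrations and solving, log [Al³⁺(aq)] = −1.281 and [Al³⁺(aq)] = 0.052 M.

0.052 M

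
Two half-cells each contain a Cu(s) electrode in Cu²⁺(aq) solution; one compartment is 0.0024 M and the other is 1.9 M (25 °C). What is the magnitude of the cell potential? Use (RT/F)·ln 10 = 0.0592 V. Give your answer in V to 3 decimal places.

For a concentration cell E°cell = 0, since both electrodes use the same couple.
The compartment with the higher Cu²⁺(aq) concentration (1.9 M) acts as the cathode; ions are reduced there and produced at the dilute (0.0024 M) anode.
With n = 2, Ecell = −(0.0592/2)·log([dilute]/[conc]) = −(0.0592/2)·log(0.0024/1.9) = +0.086 V.

0.086 V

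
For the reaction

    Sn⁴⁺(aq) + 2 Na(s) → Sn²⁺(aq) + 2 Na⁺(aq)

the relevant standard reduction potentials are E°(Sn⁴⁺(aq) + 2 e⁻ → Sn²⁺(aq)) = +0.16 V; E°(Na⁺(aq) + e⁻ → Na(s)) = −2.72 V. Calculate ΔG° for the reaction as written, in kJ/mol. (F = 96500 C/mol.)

−556 kJ/mol

In the reaction as written Sn⁴⁺(aq) is reduced, so the Sn⁴⁺/Sn²⁺ couple is the cathode and Na⁺/Na is the anode.
E°cell = +0.16 − (−2.72) = +2.88 V; balancing electrons gives n = 2.
ΔG° = −nFE°cell = −(2)(96500)(+2.88) J/mol = −556 kJ/mol.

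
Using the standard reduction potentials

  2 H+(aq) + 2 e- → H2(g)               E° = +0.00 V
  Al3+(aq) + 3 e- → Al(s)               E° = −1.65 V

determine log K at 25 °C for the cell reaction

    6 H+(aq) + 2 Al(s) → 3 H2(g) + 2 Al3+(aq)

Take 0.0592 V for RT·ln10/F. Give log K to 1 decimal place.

The 2H⁺/H₂ couple is reduced (cathode); E°cell = +0.00 − (−1.65) = +1.65 V with n = 6.
At equilibrium E = 0, so log K = nE°cell / 0.0592 = (6)(+1.65) / 0.0592 = 167.2.

log K = 167.2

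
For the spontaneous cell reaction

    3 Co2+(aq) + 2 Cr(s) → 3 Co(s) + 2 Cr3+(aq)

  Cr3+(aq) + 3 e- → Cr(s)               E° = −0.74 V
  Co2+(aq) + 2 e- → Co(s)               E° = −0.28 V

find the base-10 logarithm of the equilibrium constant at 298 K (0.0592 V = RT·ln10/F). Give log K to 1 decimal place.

log K = 46.6

The Co²⁺/Co couple is reduced (cathode); E°cell = −0.28 − (−0.74) = +0.46 V with n = 6.
At equilibrium E = 0, so log K = nE°cell / 0.0592 = (6)(+0.46) / 0.0592 = 46.6.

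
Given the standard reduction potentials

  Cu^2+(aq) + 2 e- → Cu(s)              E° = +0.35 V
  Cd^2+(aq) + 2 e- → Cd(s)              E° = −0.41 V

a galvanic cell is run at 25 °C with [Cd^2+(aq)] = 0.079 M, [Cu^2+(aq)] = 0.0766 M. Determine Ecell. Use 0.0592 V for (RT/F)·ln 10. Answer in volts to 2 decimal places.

+0.76 V

Since E°(Cu²⁺/Cu) > E°(Cd²⁺/Cd), Cu²⁺/Cu serves as the cathode.
The standard potential is +0.35 − (−0.41) = +0.76 V and the balanced reaction transfers n = 2 electrons.
The balanced reaction is Cu^2+(aq) + Cd(s) → Cu(s) + Cd^2+(aq), so Q = [Cd^2+(aq)] / [Cu^2+(aq)] = 1.03 and log Q = 0.013.
E = E° − (0.0592/n)·log Q = +0.76 − (0.0592/2)(0.013) = +0.76 V.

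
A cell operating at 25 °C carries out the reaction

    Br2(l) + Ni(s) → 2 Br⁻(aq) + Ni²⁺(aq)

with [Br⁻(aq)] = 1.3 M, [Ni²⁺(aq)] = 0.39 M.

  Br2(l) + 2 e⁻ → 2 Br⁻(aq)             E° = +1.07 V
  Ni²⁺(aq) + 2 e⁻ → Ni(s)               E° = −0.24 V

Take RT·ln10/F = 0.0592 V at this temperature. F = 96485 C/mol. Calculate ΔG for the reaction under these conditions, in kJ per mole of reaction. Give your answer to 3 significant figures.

E°cell = +1.07 − (−0.24) = +1.31 V; the balanced reaction transfers n = 2 electrons.
Here Q = [Br⁻(aq)]^2·[Ni²⁺(aq)] = 0.659 (log Q = −0.181), giving E = +1.31 − (0.0592/2)·(−0.181) = +1.3154 V.
Then ΔG = −nFE = −2 × 96485 × +1.3154 J/mol = −254 kJ/mol.

−254 kJ/mol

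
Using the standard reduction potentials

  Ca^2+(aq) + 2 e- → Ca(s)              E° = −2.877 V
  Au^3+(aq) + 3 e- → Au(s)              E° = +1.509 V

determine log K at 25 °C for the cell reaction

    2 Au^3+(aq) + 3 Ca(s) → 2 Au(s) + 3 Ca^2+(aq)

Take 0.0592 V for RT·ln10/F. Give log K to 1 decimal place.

The Au³⁺/Au couple is reduced (cathode); E°cell = +1.509 − (−2.877) = +4.386 V with n = 6.
At equilibrium E = 0, so log K = nE°cell / 0.0592 = (6)(+4.386) / 0.0592 = 444.5.

log K = 444.5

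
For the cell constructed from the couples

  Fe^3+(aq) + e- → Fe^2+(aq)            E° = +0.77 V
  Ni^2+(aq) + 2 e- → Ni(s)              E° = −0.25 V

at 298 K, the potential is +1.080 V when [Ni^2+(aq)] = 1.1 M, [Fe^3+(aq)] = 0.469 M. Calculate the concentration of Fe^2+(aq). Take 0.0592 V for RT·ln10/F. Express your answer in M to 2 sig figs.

0.043 M

The Fe³⁺/Fe²⁺ couple has the larger reduction potential, so it is the cathode: E°cell = +0.77 − (−0.25) = +1.02 V and n = 2.
From the Nernst equation, log Q = n(E° − E)/0.0592 = 2·(+1.02 − (+1.080))/0.0592 = −2.027.
The balanced reaction is 2 Fe^3+(aq) + Ni(s) → 2 Fe^2+(aq) + Ni^2+(aq), so Q = ([Fe^2+(aq)]^2·[Ni^2+(aq)]) / [Fe^3+(aq)]^2.
Substituting the known concentrations and solving, log [Fe^2+(aq)] = −1.363 and [Fe^2+(aq)] = 0.043 M.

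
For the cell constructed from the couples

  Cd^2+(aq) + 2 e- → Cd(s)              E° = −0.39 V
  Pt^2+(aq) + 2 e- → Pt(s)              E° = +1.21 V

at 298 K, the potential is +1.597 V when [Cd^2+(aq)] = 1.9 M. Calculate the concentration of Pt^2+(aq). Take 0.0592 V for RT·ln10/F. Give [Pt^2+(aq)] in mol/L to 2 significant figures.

1.5 M

The Pt²⁺/Pt couple has the larger reduction potential, so it is the cathode: E°cell = +1.21 − (−0.39) = +1.60 V and n = 2.
From the Nernst equation, log Q = n(E° − E)/0.0592 = 2·(+1.60 − (+1.597))/0.0592 = 0.101.
Balancing electrons gives Pt^2+(aq) + Cd(s) → Pt(s) + Cd^2+(aq); thus Q = [Cd^2+(aq)] / [Pt^2+(aq)].
Substituting the known concentrations and solving, log [Pt^2+(aq)] = 0.178 and [Pt^2+(aq)] = 1.5 M.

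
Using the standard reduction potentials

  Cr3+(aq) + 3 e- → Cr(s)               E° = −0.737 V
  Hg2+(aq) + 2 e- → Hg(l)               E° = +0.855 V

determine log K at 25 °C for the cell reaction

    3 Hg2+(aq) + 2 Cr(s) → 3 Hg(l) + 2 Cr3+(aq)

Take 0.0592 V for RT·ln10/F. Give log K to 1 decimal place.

The Hg²⁺/Hg couple is reduced (cathode); E°cell = +0.855 − (−0.737) = +1.592 V with n = 6.
At equilibrium E = 0, so log K = nE°cell / 0.0592 = (6)(+1.592) / 0.0592 = 161.4.

log K = 161.4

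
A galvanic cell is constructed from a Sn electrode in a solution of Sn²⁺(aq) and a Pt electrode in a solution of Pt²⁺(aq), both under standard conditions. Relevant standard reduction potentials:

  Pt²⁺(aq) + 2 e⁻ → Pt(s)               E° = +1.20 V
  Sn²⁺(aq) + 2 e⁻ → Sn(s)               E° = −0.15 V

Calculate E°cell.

The Pt²⁺/Pt couple has the higher E°, so Pt ion is reduced (cathode) and Sn is oxidized (anode).
E°cell = E°(cathode) − E°(anode) = +1.20 − (−0.15) = +1.35 V.

+1.35 V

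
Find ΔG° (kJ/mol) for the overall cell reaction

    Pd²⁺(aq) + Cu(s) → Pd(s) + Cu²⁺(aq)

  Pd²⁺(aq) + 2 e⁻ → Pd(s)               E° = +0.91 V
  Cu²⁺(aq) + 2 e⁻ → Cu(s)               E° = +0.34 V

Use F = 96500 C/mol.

−110 kJ/mol

In the reaction as written Pd²⁺(aq) is reduced, so the Pd²⁺/Pd couple is the cathode and Cu²⁺/Cu is the anode.
E°cell = +0.91 − (+0.34) = +0.57 V; balancing electrons gives n = 2.
ΔG° = −nFE°cell = −(2)(96500)(+0.57) J/mol = −110 kJ/mol.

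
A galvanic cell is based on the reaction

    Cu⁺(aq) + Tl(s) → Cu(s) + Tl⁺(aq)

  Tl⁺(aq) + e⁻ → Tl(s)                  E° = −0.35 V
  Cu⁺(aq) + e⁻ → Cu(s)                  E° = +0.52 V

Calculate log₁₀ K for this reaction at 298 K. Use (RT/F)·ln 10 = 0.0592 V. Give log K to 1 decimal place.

The Cu⁺/Cu couple is reduced (cathode); E°cell = +0.52 − (−0.35) = +0.87 V with n = 1.
At equilibrium E = 0, so log K = nE°cell / 0.0592 = (1)(+0.87) / 0.0592 = 14.7.

log K = 14.7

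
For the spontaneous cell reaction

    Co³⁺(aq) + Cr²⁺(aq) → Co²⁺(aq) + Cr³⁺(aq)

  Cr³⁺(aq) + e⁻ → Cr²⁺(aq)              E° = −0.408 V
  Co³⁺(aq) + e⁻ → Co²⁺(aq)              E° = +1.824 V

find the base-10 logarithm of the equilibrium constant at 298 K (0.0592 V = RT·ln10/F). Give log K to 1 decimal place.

The Co³⁺/Co²⁺ couple is reduced (cathode); E°cell = +1.824 − (−0.408) = +2.232 V with n = 1.
At equilibrium E = 0, so log K = nE°cell / 0.0592 = (1)(+2.232) / 0.0592 = 37.7.

log K = 37.7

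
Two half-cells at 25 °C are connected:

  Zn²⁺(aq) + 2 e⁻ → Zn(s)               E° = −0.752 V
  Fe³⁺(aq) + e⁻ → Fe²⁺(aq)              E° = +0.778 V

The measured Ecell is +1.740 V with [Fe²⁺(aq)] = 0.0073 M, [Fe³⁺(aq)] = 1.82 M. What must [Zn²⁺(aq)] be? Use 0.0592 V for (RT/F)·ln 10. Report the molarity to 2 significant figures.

0.0050 M

The Fe³⁺/Fe²⁺ couple has the larger reduction potential, so it is the cathode: E°cell = +0.778 − (−0.752) = +1.530 V and n = 2.
From the Nernst equation, log Q = n(E° − E)/0.0592 = 2·(+1.530 − (+1.740))/0.0592 = −7.095.
The balanced reaction is 2 Fe³⁺(aq) + Zn(s) → 2 Fe²⁺(aq) + Zn²⁺(aq), so Q = ([Fe²⁺(aq)]^2·[Zn²⁺(aq)]) / [Fe³⁺(aq)]^2.
Substituting the known concentrations and solving, log [Zn²⁺(aq)] = −2.302 and [Zn²⁺(aq)] = 0.0050 M.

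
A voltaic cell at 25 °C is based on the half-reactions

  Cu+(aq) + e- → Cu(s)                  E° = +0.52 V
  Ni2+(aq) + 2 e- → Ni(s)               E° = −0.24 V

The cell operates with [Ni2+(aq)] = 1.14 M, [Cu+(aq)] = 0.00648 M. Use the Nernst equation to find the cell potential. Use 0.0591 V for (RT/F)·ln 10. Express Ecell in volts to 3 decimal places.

+0.629 V

The Cu⁺/Cu couple has the more positive E°, so it is the cathode; Ni²⁺/Ni is the anode.
The standard potential is +0.52 − (−0.24) = +0.76 V and the balanced reaction transfers n = 2 electrons.
For the overall reaction 2 Cu+(aq) + Ni(s) → 2 Cu(s) + Ni2+(aq), Q = [Ni2+(aq)] / [Cu+(aq)]^2 = 2.71×10^4, giving log Q = 4.434.
E = E° − (0.0591/n)·log Q = +0.76 − (0.0591/2)(4.434) = +0.629 V.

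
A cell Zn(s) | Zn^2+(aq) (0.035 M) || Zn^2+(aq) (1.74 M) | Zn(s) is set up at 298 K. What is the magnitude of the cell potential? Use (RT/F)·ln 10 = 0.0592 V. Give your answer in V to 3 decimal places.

0.050 V

For a concentration cell E°cell = 0, since both electrodes use the same couple.
The compartment with the higher Zn^2+(aq) concentration (1.74 M) acts as the cathode; ions are reduced there and produced at the dilute (0.035 M) anode.
With n = 2, Ecell = −(0.0592/2)·log([dilute]/[conc]) = −(0.0592/2)·log(0.035/1.74) = +0.050 V.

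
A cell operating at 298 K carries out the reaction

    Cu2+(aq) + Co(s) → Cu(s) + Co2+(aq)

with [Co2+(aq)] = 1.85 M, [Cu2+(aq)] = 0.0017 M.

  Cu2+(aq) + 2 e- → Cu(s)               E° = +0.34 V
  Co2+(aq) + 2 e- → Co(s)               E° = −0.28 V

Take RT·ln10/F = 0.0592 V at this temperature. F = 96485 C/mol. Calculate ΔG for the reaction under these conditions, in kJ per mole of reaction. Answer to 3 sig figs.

−102 kJ/mol

The standard cell potential is +0.34 − (−0.28) = +0.62 V, with n = 2 electrons in the balanced equation.
Q = [Co2+(aq)] / [Cu2+(aq)] = 1.09×10^3, so log Q = 3.037 and E = +0.62 − (0.0592/2)(3.037) = +0.5301 V.
Finally ΔG = −nFE = −(2)(96485 C/mol)(+0.5301 V) = −102 kJ/mol.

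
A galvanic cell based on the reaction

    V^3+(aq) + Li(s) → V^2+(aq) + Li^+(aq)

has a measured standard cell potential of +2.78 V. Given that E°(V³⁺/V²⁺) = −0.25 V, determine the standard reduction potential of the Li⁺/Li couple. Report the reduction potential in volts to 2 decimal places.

In the reaction as written the V³⁺/V²⁺ couple is reduced (cathode) and Li⁺/Li is oxidized (anode), so E°cell = E°(V³⁺/V²⁺) − E°(Li⁺/Li).
E°(Li⁺/Li) = E°(cathode) − E°cell = −0.25 − (+2.78) = −3.03 V.

−3.03 V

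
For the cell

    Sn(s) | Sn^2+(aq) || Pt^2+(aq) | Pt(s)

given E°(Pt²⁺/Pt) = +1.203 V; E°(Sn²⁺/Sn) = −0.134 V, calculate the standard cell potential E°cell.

+1.337 V

By convention the left-hand electrode in cell notation is the anode (oxidation) and the right-hand electrode is the cathode (reduction).
E°cell = E°(right) − E°(left) = +1.203 − (−0.134) = +1.337 V.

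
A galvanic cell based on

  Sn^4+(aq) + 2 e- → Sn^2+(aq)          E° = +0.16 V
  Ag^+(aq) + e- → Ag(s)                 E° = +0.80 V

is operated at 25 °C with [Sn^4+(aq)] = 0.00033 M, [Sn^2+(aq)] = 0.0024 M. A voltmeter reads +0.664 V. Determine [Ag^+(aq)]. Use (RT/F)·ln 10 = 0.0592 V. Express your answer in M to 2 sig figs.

Ag⁺/Ag is the cathode (higher E°); E°cell = +0.80 − (+0.16) = +0.64 V with n = 2.
Since E = E° − (0.0592/n)·log Q, log Q = n(E° − E)/0.0592 = −0.811.
For 2 Ag^+(aq) + Sn^2+(aq) → 2 Ag(s) + Sn^4+(aq), the reaction quotient is Q = [Sn^4+(aq)] / ([Ag^+(aq)]^2·[Sn^2+(aq)]).
Isolating [Ag^+(aq)] in Q = 10^{−0.811} yields log [Ag^+(aq)] = −0.025, i.e. 0.94 M.

0.94 M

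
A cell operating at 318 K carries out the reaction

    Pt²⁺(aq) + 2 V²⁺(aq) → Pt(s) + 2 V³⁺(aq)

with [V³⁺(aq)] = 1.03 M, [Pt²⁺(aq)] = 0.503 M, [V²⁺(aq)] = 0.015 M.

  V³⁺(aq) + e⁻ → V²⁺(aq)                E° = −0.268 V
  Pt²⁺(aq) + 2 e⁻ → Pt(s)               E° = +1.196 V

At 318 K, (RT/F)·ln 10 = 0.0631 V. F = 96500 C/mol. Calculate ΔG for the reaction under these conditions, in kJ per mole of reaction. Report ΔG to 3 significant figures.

The standard cell potential is +1.196 − (−0.268) = +1.464 V, with n = 2 electrons in the balanced equation.
The reaction quotient is [V³⁺(aq)]^2 / ([Pt²⁺(aq)]·[V²⁺(aq)]^2) = 9.37×10^3; by Nernst, E = +1.464 − (0.0631/2)(3.972) = +1.3387 V.
ΔG = −nFE = −(2)(96500)(+1.3387) J/mol = −258 kJ/mol.

−258 kJ/mol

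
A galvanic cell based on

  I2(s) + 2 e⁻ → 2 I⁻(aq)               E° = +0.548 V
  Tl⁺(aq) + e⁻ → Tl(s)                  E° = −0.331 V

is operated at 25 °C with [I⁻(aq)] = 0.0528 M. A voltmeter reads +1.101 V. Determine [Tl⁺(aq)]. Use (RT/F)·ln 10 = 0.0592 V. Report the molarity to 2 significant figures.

0.0034 M

With I₂/I⁻ at the cathode and Tl⁺/Tl at the anode, E°cell = +0.548 − (−0.331) = +0.879 V (n = 2).
Since E = E° − (0.0592/n)·log Q, log Q = n(E° − E)/0.0592 = −7.500.
For I2(s) + 2 Tl(s) → 2 I⁻(aq) + 2 Tl⁺(aq), the reaction quotient is Q = [I⁻(aq)]^2·[Tl⁺(aq)]^2.
Substituting the known concentrations and solving, log [Tl⁺(aq)] = −2.473 and [Tl⁺(aq)] = 0.0034 M.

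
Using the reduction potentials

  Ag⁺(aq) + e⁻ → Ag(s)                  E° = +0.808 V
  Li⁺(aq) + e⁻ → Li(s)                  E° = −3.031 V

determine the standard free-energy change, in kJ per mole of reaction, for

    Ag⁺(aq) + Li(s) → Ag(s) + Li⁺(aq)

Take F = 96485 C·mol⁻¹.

−370 kJ/mol

In the reaction as written Ag⁺(aq) is reduced, so the Ag⁺/Ag couple is the cathode and Li⁺/Li is the anode.
E°cell = +0.808 − (−3.031) = +3.839 V; balancing electrons gives n = 1.
ΔG° = −nFE°cell = −(1)(96485)(+3.839) J/mol = −370 kJ/mol.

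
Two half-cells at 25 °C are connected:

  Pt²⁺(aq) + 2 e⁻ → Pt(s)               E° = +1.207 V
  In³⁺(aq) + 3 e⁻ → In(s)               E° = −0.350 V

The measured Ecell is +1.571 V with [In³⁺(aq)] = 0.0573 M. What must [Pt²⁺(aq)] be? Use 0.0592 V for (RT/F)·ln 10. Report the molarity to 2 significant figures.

The Pt²⁺/Pt couple has the larger reduction potential, so it is the cathode: E°cell = +1.207 − (−0.350) = +1.557 V and n = 6.
Since E = E° − (0.0592/n)·log Q, log Q = n(E° − E)/0.0592 = −1.419.
The balanced reaction is 3 Pt²⁺(aq) + 2 In(s) → 3 Pt(s) + 2 In³⁺(aq), so Q = [In³⁺(aq)]^2 / [Pt²⁺(aq)]^3.
Isolating [Pt²⁺(aq)] in Q = 10^{−1.419} yields log [Pt²⁺(aq)] = −0.355, i.e. 0.44 M.

0.44 M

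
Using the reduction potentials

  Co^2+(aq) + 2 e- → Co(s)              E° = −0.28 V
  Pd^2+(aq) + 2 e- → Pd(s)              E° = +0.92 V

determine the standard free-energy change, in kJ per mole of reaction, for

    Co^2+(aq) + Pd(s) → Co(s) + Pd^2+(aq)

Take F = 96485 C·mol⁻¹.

In the reaction as written Co^2+(aq) is reduced, so the Co²⁺/Co couple is the cathode and Pd²⁺/Pd is the anode.
E°cell = −0.28 − (+0.92) = −1.20 V; balancing electrons gives n = 2.
ΔG° = −nFE°cell = −(2)(96485)(−1.20) J/mol = +232 kJ/mol.

+232 kJ/mol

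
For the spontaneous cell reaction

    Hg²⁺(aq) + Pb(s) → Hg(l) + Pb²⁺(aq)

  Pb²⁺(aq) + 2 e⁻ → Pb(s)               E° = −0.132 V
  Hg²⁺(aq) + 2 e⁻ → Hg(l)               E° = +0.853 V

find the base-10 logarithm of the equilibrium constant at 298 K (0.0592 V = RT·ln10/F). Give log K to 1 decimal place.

The Hg²⁺/Hg couple is reduced (cathode); E°cell = +0.853 − (−0.132) = +0.985 V with n = 2.
At equilibrium E = 0, so log K = nE°cell / 0.0592 = (2)(+0.985) / 0.0592 = 33.3.

log K = 33.3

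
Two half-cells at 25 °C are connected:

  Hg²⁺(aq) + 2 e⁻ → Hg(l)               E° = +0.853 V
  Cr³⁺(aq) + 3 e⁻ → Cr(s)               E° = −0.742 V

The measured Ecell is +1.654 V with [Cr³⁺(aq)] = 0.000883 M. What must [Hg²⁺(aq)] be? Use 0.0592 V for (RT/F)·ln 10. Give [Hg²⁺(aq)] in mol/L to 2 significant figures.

0.91 M

Hg²⁺/Hg is the cathode (higher E°); E°cell = +0.853 − (−0.742) = +1.595 V with n = 6.
Rearranging E = E° − (0.0592/n)·log Q gives log Q = 6(+1.595 − (+1.654))/0.0592 = −5.980.
For 3 Hg²⁺(aq) + 2 Cr(s) → 3 Hg(l) + 2 Cr³⁺(aq), the reaction quotient is Q = [Cr³⁺(aq)]^2 / [Hg²⁺(aq)]^3.
Isolating [Hg²⁺(aq)] in Q = 10^{−5.980} yields log [Hg²⁺(aq)] = −0.043, i.e. 0.91 M.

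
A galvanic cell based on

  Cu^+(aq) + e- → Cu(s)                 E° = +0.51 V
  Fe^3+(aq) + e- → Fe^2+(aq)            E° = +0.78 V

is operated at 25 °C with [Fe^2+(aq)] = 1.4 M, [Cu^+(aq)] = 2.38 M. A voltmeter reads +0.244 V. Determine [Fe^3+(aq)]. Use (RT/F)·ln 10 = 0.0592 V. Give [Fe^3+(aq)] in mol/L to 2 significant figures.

The Fe³⁺/Fe²⁺ couple has the larger reduction potential, so it is the cathode: E°cell = +0.78 − (+0.51) = +0.27 V and n = 1.
From the Nernst equation, log Q = n(E° − E)/0.0592 = 1·(+0.27 − (+0.244))/0.0592 = 0.439.
The balanced reaction is Fe^3+(aq) + Cu(s) → Fe^2+(aq) + Cu^+(aq), so Q = ([Fe^2+(aq)]·[Cu^+(aq)]) / [Fe^3+(aq)].
Solving for the unknown gives log [Fe^3+(aq)] = 0.084, so [Fe^3+(aq)] ≈ 1.2 M.

1.2 M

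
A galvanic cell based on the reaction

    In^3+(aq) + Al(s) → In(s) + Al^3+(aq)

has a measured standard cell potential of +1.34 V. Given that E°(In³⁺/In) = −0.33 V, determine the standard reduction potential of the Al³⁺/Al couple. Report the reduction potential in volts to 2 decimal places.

−1.67 V

In the reaction as written the In³⁺/In couple is reduced (cathode) and Al³⁺/Al is oxidized (anode), so E°cell = E°(In³⁺/In) − E°(Al³⁺/Al).
E°(Al³⁺/Al) = E°(cathode) − E°cell = −0.33 − (+1.34) = −1.67 V.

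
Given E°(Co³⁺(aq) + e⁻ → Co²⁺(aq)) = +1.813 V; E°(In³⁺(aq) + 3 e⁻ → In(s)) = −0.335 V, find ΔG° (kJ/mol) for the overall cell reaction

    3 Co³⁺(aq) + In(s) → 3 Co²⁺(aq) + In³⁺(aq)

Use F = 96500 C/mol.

In the reaction as written Co³⁺(aq) is reduced, so the Co³⁺/Co²⁺ couple is the cathode and In³⁺/In is the anode.
E°cell = +1.813 − (−0.335) = +2.148 V; balancing electrons gives n = 3.
ΔG° = −nFE°cell = −(3)(96500)(+2.148) J/mol = −622 kJ/mol.

−622 kJ/mol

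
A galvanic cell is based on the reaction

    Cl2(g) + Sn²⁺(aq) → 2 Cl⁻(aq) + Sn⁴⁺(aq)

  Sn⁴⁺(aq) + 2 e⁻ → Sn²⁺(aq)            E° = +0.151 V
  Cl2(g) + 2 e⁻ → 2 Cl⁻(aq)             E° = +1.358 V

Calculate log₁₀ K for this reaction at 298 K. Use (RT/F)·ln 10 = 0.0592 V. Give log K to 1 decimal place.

log K = 40.8

The Cl₂/Cl⁻ couple is reduced (cathode); E°cell = +1.358 − (+0.151) = +1.207 V with n = 2.
At equilibrium E = 0, so log K = nE°cell / 0.0592 = (2)(+1.207) / 0.0592 = 40.8.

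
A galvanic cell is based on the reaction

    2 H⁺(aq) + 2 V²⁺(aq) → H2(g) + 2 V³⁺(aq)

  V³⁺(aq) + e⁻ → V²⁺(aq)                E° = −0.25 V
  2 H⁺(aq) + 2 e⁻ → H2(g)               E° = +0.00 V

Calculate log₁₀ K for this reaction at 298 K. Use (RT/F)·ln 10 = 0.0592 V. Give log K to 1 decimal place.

log K = 8.4

The 2H⁺/H₂ couple is reduced (cathode); E°cell = +0.00 − (−0.25) = +0.25 V with n = 2.
At equilibrium E = 0, so log K = nE°cell / 0.0592 = (2)(+0.25) / 0.0592 = 8.4.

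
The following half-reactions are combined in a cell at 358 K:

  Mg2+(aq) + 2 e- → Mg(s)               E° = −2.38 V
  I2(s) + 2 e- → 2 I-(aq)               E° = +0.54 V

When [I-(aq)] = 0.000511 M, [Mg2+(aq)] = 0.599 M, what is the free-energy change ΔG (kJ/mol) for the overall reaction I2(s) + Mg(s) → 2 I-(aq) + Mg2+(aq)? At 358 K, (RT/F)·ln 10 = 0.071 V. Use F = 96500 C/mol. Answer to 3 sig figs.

−610 kJ/mol

The standard cell potential is +0.54 − (−2.38) = +2.92 V, with n = 2 electrons in the balanced equation.
Q = [I-(aq)]^2·[Mg2+(aq)] = 1.56×10^−7, so log Q = −6.806 and E = +2.92 − (0.071/2)(−6.806) = +3.1616 V.
Then ΔG = −nFE = −2 × 96500 × +3.1616 J/mol = −610 kJ/mol.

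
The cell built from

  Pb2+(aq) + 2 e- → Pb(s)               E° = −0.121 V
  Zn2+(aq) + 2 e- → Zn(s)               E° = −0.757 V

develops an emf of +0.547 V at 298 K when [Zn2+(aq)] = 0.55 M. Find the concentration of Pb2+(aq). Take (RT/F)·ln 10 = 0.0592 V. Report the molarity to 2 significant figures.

Pb²⁺/Pb is the cathode (higher E°); E°cell = −0.121 − (−0.757) = +0.636 V with n = 2.
Rearranging E = E° − (0.0592/n)·log Q gives log Q = 2(+0.636 − (+0.547))/0.0592 = 3.007.
Balancing electrons gives Pb2+(aq) + Zn(s) → Pb(s) + Zn2+(aq); thus Q = [Zn2+(aq)] / [Pb2+(aq)].
Isolating [Pb2+(aq)] in Q = 10^{3.007} yields log [Pb2+(aq)] = −3.267, i.e. 0.00054 M.

0.00054 M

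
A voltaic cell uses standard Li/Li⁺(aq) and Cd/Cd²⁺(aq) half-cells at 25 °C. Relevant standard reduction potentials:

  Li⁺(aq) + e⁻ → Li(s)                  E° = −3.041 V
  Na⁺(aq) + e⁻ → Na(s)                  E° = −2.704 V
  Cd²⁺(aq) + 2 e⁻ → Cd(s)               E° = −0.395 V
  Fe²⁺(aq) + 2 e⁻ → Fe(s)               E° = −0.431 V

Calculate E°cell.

Of the two couples in this cell, the one with the more positive reduction potential is reduced at the cathode: here that is Cd²⁺/Cd (−0.395 V); Li⁺/Li (−3.041 V) is the anode.
E°cell = E°(cathode) − E°(anode) = −0.395 − (−3.041) = +2.646 V.

+2.646 V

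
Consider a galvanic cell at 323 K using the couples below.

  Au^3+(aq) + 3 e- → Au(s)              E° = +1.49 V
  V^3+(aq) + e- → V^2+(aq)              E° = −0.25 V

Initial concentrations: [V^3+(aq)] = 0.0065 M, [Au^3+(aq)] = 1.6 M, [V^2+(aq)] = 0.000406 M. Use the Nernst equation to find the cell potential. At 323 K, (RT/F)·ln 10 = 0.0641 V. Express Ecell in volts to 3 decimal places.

Au³⁺/Au is reduced (cathode, E° = +1.49 V) and V³⁺/V²⁺ is oxidized (anode).
The standard potential is +1.49 − (−0.25) = +1.74 V and the balanced reaction transfers n = 3 electrons.
The balanced reaction is Au^3+(aq) + 3 V^2+(aq) → Au(s) + 3 V^3+(aq), so Q = [V^3+(aq)]^3 / ([Au^3+(aq)]·[V^2+(aq)]^3) = 2.56×10^3 and log Q = 3.409.
Applying E = E° − (RT ln10/nF)·log Q gives +1.74 − (0.0641/3)(3.409) = +1.667 V.

+1.667 V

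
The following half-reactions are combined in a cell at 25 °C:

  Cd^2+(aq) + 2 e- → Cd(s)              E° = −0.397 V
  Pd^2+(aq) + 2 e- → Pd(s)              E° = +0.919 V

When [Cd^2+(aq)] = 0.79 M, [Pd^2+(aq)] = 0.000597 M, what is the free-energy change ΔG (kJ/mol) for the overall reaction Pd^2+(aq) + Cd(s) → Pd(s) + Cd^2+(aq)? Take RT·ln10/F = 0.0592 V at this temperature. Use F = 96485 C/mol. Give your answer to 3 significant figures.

The standard cell potential is +0.919 − (−0.397) = +1.316 V, with n = 2 electrons in the balanced equation.
Here Q = [Cd^2+(aq)] / [Pd^2+(aq)] = 1.32×10^3 (log Q = 3.122), giving E = +1.316 − (0.0592/2)·(3.122) = +1.2236 V.
Finally ΔG = −nFE = −(2)(96485 C/mol)(+1.2236 V) = −236 kJ/mol.

−236 kJ/mol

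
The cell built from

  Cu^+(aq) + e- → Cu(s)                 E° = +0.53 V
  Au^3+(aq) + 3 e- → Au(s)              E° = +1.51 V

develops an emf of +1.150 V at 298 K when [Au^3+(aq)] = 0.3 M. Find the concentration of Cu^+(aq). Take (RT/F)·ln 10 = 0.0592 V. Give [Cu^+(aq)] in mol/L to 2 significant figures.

Au³⁺/Au is the cathode (higher E°); E°cell = +1.51 − (+0.53) = +0.98 V with n = 3.
Rearranging E = E° − (0.0592/n)·log Q gives log Q = 3(+0.98 − (+1.150))/0.0592 = −8.615.
The balanced reaction is Au^3+(aq) + 3 Cu(s) → Au(s) + 3 Cu^+(aq), so Q = [Cu^+(aq)]^3 / [Au^3+(aq)].
Isolating [Cu^+(aq)] in Q = 10^{−8.615} yields log [Cu^+(aq)] = −3.046, i.e. 0.00090 M.

0.00090 M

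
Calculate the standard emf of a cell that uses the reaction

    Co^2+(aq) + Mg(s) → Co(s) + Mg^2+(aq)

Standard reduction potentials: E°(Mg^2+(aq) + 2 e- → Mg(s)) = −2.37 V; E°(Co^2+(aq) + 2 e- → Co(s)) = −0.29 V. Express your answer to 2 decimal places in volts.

+2.08 V

In the reaction as written, Co^2+(aq) is reduced (cathode) and Mg^2+(aq) is produced by oxidation at the anode.
E°cell = E°(cathode) − E°(anode) = −0.29 − (−2.37) = +2.08 V.
The positive value indicates the reaction is spontaneous as written.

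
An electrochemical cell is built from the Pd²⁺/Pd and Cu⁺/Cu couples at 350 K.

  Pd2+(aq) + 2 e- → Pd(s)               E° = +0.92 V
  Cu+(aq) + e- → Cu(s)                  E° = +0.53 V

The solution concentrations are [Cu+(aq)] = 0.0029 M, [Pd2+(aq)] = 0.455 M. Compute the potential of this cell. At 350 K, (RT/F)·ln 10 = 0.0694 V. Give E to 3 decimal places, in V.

+0.554 V

The Pd²⁺/Pd couple has the more positive E°, so it is the cathode; Cu⁺/Cu is the anode.
E°cell = E°cat − E°an = +0.92 − (+0.53) = +0.39 V; n = 2.
For the overall reaction Pd2+(aq) + 2 Cu(s) → Pd(s) + 2 Cu+(aq), Q = [Cu+(aq)]^2 / [Pd2+(aq)] = 1.85×10^−5, giving log Q = −4.733.
Applying E = E° − (RT ln10/nF)·log Q gives +0.39 − (0.0694/2)(−4.733) = +0.554 V.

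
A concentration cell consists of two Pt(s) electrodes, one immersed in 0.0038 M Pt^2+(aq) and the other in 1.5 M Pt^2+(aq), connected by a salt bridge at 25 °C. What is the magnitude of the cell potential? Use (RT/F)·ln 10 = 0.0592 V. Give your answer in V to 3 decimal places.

For a concentration cell E°cell = 0, since both electrodes use the same couple.
The compartment with the higher Pt^2+(aq) concentration (1.5 M) acts as the cathode; ions are reduced there and produced at the dilute (0.0038 M) anode.
With n = 2, Ecell = −(0.0592/2)·log([dilute]/[conc]) = −(0.0592/2)·log(0.0038/1.5) = +0.077 V.

0.077 V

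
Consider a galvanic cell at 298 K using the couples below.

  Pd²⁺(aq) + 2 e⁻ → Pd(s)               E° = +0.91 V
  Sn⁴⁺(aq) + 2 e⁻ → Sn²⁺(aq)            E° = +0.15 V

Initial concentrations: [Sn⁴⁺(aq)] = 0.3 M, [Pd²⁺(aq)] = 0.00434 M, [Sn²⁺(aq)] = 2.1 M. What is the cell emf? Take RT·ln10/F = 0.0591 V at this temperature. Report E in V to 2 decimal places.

+0.72 V

The Pd²⁺/Pd couple has the more positive E°, so it is the cathode; Sn⁴⁺/Sn²⁺ is the anode.
E°cell = E°cat − E°an = +0.91 − (+0.15) = +0.76 V; n = 2.
The balanced reaction is Pd²⁺(aq) + Sn²⁺(aq) → Pd(s) + Sn⁴⁺(aq), so Q = [Sn⁴⁺(aq)] / ([Pd²⁺(aq)]·[Sn²⁺(aq)]) = 32.9 and log Q = 1.517.
By the Nernst equation, E = +0.76 − (0.0591/2)·(1.517) = +0.72 V.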